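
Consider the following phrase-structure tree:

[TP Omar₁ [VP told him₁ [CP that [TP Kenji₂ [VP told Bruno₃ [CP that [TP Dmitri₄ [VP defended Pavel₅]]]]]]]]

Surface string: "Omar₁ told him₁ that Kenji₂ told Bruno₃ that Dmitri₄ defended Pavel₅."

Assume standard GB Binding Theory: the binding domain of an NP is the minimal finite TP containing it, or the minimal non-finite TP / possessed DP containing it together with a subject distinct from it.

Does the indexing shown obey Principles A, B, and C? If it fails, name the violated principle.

The two coindexed NPs are *Omar₁* and *him₁*.
*him₁* is a pronoun. Its binding domain is the matrix TP, whose subject is Omar₁.
*Omar₁* c-commands it within that domain and carries the same index.
The pronoun is locally bound → Principle B violation.

Principle B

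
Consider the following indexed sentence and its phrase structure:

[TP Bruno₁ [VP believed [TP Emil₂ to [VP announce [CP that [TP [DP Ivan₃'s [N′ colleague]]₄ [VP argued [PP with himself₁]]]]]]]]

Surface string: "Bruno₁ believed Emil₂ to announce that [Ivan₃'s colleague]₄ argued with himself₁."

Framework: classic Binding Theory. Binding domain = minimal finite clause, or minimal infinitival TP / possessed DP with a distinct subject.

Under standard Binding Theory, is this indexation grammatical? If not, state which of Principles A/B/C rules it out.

The two coindexed NPs are *Bruno₁* and *himself₁*.
*himself₁* is an anaphor. Principle A requires it to be bound within its binding domain — the embedded TP, whose subject is [Ivan₃'s colleague]₄.
Within that domain it is c-commanded by *[Ivan₃'s colleague]₄*, which does not share its index.
*Bruno₁* does c-command the anaphor, but from outside its binding domain.
The anaphor is unbound in its domain → Principle A violation.

Principle A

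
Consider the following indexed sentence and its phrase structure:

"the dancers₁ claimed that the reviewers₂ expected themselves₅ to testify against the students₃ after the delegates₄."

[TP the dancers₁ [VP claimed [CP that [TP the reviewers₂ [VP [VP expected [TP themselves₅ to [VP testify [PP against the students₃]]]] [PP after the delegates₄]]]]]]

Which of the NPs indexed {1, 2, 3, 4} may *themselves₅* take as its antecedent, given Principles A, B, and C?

{2}

*themselves* is an anaphor, so Principle A applies: it must be bound in its binding domain.
Binding domain of *themselves₅*: the embedded TP, whose subject is the reviewers₂.
*the dancers₁* c-commands the anaphor but is outside its binding domain → cannot satisfy Principle A.
*the reviewers₂* c-commands the anaphor within its binding domain → licit binder.
*the students₃* does not c-command the anaphor → cannot bind it.
*the delegates₄* does not c-command the anaphor → cannot bind it.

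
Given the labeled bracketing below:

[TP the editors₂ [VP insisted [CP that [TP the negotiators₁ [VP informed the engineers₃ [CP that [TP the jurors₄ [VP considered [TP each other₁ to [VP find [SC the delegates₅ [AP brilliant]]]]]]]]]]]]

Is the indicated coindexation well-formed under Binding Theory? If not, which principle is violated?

Principle A

The two coindexed NPs are *the negotiators₁* and *each other₁*.
*each other₁* is an anaphor. Principle A requires it to be bound within its binding domain — the embedded TP, whose subject is the jurors₄.
Within that domain it is c-commanded by *the jurors₄*, which does not share its index.
*the negotiators₁* does c-command the anaphor, but from outside its binding domain.
The anaphor is unbound in its domain → Principle A violation.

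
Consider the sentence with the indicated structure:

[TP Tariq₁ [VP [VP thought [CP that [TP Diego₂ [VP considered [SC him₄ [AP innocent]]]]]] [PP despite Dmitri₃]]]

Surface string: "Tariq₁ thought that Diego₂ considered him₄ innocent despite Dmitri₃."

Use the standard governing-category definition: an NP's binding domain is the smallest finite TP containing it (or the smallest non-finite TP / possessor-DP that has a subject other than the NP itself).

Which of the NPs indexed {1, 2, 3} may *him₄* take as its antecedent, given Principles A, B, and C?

*him* is a pronoun, so Principle B applies: it must be free in its binding domain.
Binding domain of *him₄*: the embedded TP, whose subject is Diego₂.
*Tariq₁* c-commands the pronoun but from outside its binding domain, and is not c-commanded by it → coindexation permitted.
*Diego₂* c-commands the pronoun within its binding domain → coindexation would violate Principle B.
*Dmitri₃* and the pronoun do not c-command one another → neither Principle B nor Principle C is at stake; coindexation permitted.

{1, 3}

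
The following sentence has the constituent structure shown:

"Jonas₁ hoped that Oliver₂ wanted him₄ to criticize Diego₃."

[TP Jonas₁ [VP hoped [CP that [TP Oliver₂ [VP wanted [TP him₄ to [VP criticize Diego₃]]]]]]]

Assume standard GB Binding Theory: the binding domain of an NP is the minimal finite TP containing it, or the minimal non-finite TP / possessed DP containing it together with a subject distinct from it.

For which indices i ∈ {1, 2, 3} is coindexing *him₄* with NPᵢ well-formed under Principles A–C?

{1}

*him* is a pronoun, so Principle B applies: it must be free in its binding domain.
Binding domain of *him₄*: the embedded TP, whose subject is Oliver₂.
*Jonas₁* c-commands the pronoun but from outside its binding domain, and is not c-commanded by it → coindexation permitted.
*Oliver₂* c-commands the pronoun within its binding domain → coindexation would violate Principle B.
*Diego₃*: the pronoun c-commands this R-expression → coindexation would violate Principle C on *Diego₃*.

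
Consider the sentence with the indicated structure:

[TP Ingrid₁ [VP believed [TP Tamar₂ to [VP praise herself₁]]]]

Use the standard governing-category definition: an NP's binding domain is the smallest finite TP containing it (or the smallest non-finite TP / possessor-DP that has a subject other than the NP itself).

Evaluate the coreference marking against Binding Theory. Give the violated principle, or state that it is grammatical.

The two coindexed NPs are *Ingrid₁* and *herself₁*.
*herself₁* is an anaphor. Principle A requires it to be bound within its binding domain — the embedded TP, whose subject is Tamar₂.
Within that domain it is c-commanded by *Tamar₂*, which does not share its index.
*Ingrid₁* does c-command the anaphor, but from outside its binding domain.
The anaphor is unbound in its domain → Principle A violation.

Principle A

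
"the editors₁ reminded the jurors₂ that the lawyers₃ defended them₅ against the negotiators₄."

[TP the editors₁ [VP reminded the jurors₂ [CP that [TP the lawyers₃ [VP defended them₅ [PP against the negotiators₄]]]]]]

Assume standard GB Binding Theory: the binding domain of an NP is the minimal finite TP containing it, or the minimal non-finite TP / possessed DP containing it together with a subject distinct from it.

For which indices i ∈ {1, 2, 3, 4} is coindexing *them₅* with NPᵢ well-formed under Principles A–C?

*them* is a pronoun, so Principle B applies: it must be free in its binding domain.
Binding domain of *them₅*: the embedded TP, whose subject is the lawyers₃.
*the editors₁* c-commands the pronoun but from outside its binding domain, and is not c-commanded by it → coindexation permitted.
*the jurors₂* c-commands the pronoun but from outside its binding domain, and is not c-commanded by it → coindexation permitted.
*the lawyers₃* c-commands the pronoun within its binding domain → coindexation would violate Principle B.
*the negotiators₄*: the pronoun c-commands this R-expression → coindexation would violate Principle C on *the negotiators₄*.

{1, 2}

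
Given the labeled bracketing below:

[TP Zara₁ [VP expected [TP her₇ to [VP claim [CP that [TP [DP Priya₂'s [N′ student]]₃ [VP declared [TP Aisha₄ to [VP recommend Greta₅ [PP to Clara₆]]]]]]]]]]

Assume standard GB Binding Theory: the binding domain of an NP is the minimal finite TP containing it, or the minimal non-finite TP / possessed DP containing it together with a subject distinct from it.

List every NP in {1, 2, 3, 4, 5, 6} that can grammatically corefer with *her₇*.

none

*her* is a pronoun, so Principle B applies: it must be free in its binding domain.
Binding domain of *her₇*: the matrix TP, whose subject is Zara₁.
*Zara₁* c-commands the pronoun within its binding domain → coindexation would violate Principle B.
*Priya₂*: the pronoun c-commands this R-expression → coindexation would violate Principle C on *Priya₂*.
*[Priya₂'s student]₃*: the pronoun c-commands this R-expression → coindexation would violate Principle C on *[Priya₂'s student]₃*.
*Aisha₄*: the pronoun c-commands this R-expression → coindexation would violate Principle C on *Aisha₄*.
*Greta₅*: the pronoun c-commands this R-expression → coindexation would violate Principle C on *Greta₅*.
*Clara₆*: the pronoun c-commands this R-expression → coindexation would violate Principle C on *Clara₆*.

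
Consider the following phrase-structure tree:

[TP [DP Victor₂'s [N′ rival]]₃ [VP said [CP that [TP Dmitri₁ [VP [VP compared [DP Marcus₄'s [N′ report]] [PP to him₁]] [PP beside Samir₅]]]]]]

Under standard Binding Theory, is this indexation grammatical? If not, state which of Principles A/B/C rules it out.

Principle B

The two coindexed NPs are *Dmitri₁* and *him₁*.
*him₁* is a pronoun. Its binding domain is the embedded TP, whose subject is Dmitri₁.
*Dmitri₁* c-commands it within that domain and carries the same index.
The pronoun is locally bound → Principle B violation.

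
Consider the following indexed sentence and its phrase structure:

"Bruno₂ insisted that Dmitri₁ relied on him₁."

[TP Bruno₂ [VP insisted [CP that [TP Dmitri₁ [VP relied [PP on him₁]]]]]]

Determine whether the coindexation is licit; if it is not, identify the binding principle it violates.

Principle B

The two coindexed NPs are *Dmitri₁* and *him₁*.
*him₁* is a pronoun. Its binding domain is the embedded TP, whose subject is Dmitri₁.
*Dmitri₁* c-commands it within that domain and carries the same index.
The pronoun is locally bound → Principle B violation.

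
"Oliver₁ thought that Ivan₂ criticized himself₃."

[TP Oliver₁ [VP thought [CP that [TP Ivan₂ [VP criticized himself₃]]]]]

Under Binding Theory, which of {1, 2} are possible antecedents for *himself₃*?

{2}

*himself* is an anaphor, so Principle A applies: it must be bound in its binding domain.
Binding domain of *himself₃*: the embedded TP, whose subject is Ivan₂.
*Oliver₁* c-commands the anaphor but is outside its binding domain → cannot satisfy Principle A.
*Ivan₂* c-commands the anaphor within its binding domain → licit binder.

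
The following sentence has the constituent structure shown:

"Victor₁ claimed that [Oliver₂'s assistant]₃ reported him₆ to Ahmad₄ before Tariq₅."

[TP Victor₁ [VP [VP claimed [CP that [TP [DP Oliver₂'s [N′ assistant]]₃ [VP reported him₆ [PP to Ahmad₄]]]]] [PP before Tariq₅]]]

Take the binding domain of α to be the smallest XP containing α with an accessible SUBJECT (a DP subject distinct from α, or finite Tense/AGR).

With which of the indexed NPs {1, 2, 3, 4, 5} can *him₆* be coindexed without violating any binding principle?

*him* is a pronoun, so Principle B applies: it must be free in its binding domain.
Binding domain of *him₆*: the embedded TP, whose subject is [Oliver₂'s assistant]₃.
*Victor₁* c-commands the pronoun but from outside its binding domain, and is not c-commanded by it → coindexation permitted.
*Oliver₂* and the pronoun do not c-command one another → neither Principle B nor Principle C is at stake; coindexation permitted.
*[Oliver₂'s assistant]₃* c-commands the pronoun within its binding domain → coindexation would violate Principle B.
*Ahmad₄*: the pronoun c-commands this R-expression → coindexation would violate Principle C on *Ahmad₄*.
*Tariq₅* and the pronoun do not c-command one another → neither Principle B nor Principle C is at stake; coindexation permitted.

{1, 2, 5}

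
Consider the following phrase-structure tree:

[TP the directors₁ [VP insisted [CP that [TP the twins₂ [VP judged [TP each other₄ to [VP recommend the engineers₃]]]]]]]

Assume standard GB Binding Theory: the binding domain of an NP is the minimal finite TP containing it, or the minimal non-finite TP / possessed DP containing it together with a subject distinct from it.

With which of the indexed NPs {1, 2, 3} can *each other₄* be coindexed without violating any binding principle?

{2}

*each other* is an anaphor, so Principle A applies: it must be bound in its binding domain.
Binding domain of *each other₄*: the embedded TP, whose subject is the twins₂.
*the directors₁* c-commands the anaphor but is outside its binding domain → cannot satisfy Principle A.
*the twins₂* c-commands the anaphor within its binding domain → licit binder.
*the engineers₃* does not c-command the anaphor → cannot bind it.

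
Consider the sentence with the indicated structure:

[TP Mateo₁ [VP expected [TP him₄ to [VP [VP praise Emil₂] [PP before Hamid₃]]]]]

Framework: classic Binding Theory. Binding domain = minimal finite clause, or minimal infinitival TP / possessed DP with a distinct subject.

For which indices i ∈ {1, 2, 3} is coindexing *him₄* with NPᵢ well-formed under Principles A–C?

*him* is a pronoun, so Principle B applies: it must be free in its binding domain.
Binding domain of *him₄*: the matrix TP, whose subject is Mateo₁.
*Mateo₁* c-commands the pronoun within its binding domain → coindexation would violate Principle B.
*Emil₂*: the pronoun c-commands this R-expression → coindexation would violate Principle C on *Emil₂*.
*Hamid₃*: the pronoun c-commands this R-expression → coindexation would violate Principle C on *Hamid₃*.

none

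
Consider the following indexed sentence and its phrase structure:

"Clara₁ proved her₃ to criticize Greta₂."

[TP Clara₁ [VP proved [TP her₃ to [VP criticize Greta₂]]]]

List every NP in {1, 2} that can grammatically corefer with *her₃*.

*her* is a pronoun, so Principle B applies: it must be free in its binding domain.
Binding domain of *her₃*: the matrix TP, whose subject is Clara₁.
*Clara₁* c-commands the pronoun within its binding domain → coindexation would violate Principle B.
*Greta₂*: the pronoun c-commands this R-expression → coindexation would violate Principle C on *Greta₂*.

none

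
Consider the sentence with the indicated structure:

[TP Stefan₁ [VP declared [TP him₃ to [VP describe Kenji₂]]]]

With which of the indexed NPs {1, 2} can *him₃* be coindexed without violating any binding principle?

*him* is a pronoun, so Principle B applies: it must be free in its binding domain.
Binding domain of *him₃*: the matrix TP, whose subject is Stefan₁.
*Stefan₁* c-commands the pronoun within its binding domain → coindexation would violate Principle B.
*Kenji₂*: the pronoun c-commands this R-expression → coindexation would violate Principle C on *Kenji₂*.

none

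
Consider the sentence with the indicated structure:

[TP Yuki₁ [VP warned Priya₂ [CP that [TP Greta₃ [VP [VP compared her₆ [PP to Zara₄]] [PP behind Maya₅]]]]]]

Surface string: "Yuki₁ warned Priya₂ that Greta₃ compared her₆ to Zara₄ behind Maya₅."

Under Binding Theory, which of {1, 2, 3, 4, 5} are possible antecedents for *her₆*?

*her* is a pronoun, so Principle B applies: it must be free in its binding domain.
Binding domain of *her₆*: the embedded TP, whose subject is Greta₃.
*Yuki₁* c-commands the pronoun but from outside its binding domain, and is not c-commanded by it → coindexation permitted.
*Priya₂* c-commands the pronoun but from outside its binding domain, and is not c-commanded by it → coindexation permitted.
*Greta₃* c-commands the pronoun within its binding domain → coindexation would violate Principle B.
*Zara₄*: the pronoun c-commands this R-expression → coindexation would violate Principle C on *Zara₄*.
*Maya₅* and the pronoun do not c-command one another → neither Principle B nor Principle C is at stake; coindexation permitted.

{1, 2, 5}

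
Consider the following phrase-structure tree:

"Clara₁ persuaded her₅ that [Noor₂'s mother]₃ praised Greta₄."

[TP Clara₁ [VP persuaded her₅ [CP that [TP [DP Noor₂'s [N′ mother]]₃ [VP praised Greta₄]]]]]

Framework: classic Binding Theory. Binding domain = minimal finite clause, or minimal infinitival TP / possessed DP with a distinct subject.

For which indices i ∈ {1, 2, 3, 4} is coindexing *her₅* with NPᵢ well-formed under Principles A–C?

none

*her* is a pronoun, so Principle B applies: it must be free in its binding domain.
Binding domain of *her₅*: the matrix TP, whose subject is Clara₁.
*Clara₁* c-commands the pronoun within its binding domain → coindexation would violate Principle B.
*Noor₂*: the pronoun c-commands this R-expression → coindexation would violate Principle C on *Noor₂*.
*[Noor₂'s mother]₃*: the pronoun c-commands this R-expression → coindexation would violate Principle C on *[Noor₂'s mother]₃*.
*Greta₄*: the pronoun c-commands this R-expression → coindexation would violate Principle C on *Greta₄*.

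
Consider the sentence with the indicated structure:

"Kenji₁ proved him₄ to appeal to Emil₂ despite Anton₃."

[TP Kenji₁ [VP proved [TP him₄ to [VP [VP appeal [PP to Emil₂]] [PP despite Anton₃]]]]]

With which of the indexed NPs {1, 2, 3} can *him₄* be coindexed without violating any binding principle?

*him* is a pronoun, so Principle B applies: it must be free in its binding domain.
Binding domain of *him₄*: the matrix TP, whose subject is Kenji₁.
*Kenji₁* c-commands the pronoun within its binding domain → coindexation would violate Principle B.
*Emil₂*: the pronoun c-commands this R-expression → coindexation would violate Principle C on *Emil₂*.
*Anton₃*: the pronoun c-commands this R-expression → coindexation would violate Principle C on *Anton₃*.

none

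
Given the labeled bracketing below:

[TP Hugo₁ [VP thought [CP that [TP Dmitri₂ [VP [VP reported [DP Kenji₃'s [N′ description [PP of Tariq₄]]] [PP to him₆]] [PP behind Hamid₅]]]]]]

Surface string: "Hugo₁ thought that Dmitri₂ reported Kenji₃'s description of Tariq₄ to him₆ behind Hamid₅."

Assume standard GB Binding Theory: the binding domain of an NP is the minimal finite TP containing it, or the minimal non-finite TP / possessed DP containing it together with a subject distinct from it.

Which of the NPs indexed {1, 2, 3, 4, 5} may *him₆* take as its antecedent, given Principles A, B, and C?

{1, 3, 4, 5}

*him* is a pronoun, so Principle B applies: it must be free in its binding domain.
Binding domain of *him₆*: the embedded TP, whose subject is Dmitri₂.
*Hugo₁* c-commands the pronoun but from outside its binding domain, and is not c-commanded by it → coindexation permitted.
*Dmitri₂* c-commands the pronoun within its binding domain → coindexation would violate Principle B.
*Kenji₃* and the pronoun do not c-command one another → neither Principle B nor Principle C is at stake; coindexation permitted.
*Tariq₄* and the pronoun do not c-command one another → neither Principle B nor Principle C is at stake; coindexation permitted.
*Hamid₅* and the pronoun do not c-command one another → neither Principle B nor Principle C is at stake; coindexation permitted.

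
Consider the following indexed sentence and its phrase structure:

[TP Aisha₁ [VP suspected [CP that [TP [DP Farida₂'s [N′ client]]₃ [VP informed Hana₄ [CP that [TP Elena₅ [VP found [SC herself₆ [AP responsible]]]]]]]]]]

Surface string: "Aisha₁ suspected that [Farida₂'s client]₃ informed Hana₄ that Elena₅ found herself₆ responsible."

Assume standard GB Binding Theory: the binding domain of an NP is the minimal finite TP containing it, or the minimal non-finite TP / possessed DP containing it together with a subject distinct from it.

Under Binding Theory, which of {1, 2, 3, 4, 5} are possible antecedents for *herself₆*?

{5}

*herself* is an anaphor, so Principle A applies: it must be bound in its binding domain.
Binding domain of *herself₆*: the embedded TP, whose subject is Elena₅.
*Aisha₁* c-commands the anaphor but is outside its binding domain → cannot satisfy Principle A.
*Farida₂* does not c-command the anaphor → cannot bind it.
*[Farida₂'s client]₃* c-commands the anaphor but is outside its binding domain → cannot satisfy Principle A.
*Hana₄* c-commands the anaphor but is outside its binding domain → cannot satisfy Principle A.
*Elena₅* c-commands the anaphor within its binding domain → licit binder.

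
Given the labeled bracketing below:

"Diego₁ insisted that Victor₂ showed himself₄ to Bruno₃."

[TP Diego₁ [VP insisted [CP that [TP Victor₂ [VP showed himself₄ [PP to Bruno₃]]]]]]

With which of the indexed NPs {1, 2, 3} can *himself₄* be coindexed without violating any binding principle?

*himself* is an anaphor, so Principle A applies: it must be bound in its binding domain.
Binding domain of *himself₄*: the embedded TP, whose subject is Victor₂.
*Diego₁* c-commands the anaphor but is outside its binding domain → cannot satisfy Principle A.
*Victor₂* c-commands the anaphor within its binding domain → licit binder.
*Bruno₃* does not c-command the anaphor → cannot bind it.

{2}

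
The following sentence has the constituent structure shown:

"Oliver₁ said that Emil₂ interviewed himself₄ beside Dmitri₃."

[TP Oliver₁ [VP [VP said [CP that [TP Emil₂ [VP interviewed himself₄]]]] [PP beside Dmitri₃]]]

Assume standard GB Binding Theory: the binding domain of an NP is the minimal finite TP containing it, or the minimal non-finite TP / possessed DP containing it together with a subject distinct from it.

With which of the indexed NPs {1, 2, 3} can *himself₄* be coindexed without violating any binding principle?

{2}

*himself* is an anaphor, so Principle A applies: it must be bound in its binding domain.
Binding domain of *himself₄*: the embedded TP, whose subject is Emil₂.
*Oliver₁* c-commands the anaphor but is outside its binding domain → cannot satisfy Principle A.
*Emil₂* c-commands the anaphor within its binding domain → licit binder.
*Dmitri₃* does not c-command the anaphor → cannot bind it.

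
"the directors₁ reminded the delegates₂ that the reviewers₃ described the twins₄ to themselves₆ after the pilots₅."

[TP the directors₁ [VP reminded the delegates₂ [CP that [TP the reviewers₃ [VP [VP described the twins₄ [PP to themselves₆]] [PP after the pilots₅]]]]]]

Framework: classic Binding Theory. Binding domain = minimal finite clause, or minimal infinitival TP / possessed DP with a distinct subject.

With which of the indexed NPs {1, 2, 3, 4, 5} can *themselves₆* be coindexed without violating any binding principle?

*themselves* is an anaphor, so Principle A applies: it must be bound in its binding domain.
Binding domain of *themselves₆*: the embedded TP, whose subject is the reviewers₃.
*the directors₁* c-commands the anaphor but is outside its binding domain → cannot satisfy Principle A.
*the delegates₂* c-commands the anaphor but is outside its binding domain → cannot satisfy Principle A.
*the reviewers₃* c-commands the anaphor within its binding domain → licit binder.
*the twins₄* c-commands the anaphor within its binding domain → licit binder.
*the pilots₅* does not c-command the anaphor → cannot bind it.

{3, 4}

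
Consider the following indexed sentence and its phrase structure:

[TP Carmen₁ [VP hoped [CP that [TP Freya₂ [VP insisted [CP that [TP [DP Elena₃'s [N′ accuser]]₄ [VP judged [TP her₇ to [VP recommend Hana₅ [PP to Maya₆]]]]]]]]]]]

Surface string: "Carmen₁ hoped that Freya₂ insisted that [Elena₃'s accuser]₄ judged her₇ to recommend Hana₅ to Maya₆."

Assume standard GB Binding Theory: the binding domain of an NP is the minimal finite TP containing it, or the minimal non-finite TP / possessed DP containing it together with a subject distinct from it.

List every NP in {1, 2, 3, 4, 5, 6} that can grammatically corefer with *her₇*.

*her* is a pronoun, so Principle B applies: it must be free in its binding domain.
Binding domain of *her₇*: the embedded TP, whose subject is [Elena₃'s accuser]₄.
*Carmen₁* c-commands the pronoun but from outside its binding domain, and is not c-commanded by it → coindexation permitted.
*Freya₂* c-commands the pronoun but from outside its binding domain, and is not c-commanded by it → coindexation permitted.
*Elena₃* and the pronoun do not c-command one another → neither Principle B nor Principle C is at stake; coindexation permitted.
*[Elena₃'s accuser]₄* c-commands the pronoun within its binding domain → coindexation would violate Principle B.
*Hana₅*: the pronoun c-commands this R-expression → coindexation would violate Principle C on *Hana₅*.
*Maya₆*: the pronoun c-commands this R-expression → coindexation would violate Principle C on *Maya₆*.

{1, 2, 3}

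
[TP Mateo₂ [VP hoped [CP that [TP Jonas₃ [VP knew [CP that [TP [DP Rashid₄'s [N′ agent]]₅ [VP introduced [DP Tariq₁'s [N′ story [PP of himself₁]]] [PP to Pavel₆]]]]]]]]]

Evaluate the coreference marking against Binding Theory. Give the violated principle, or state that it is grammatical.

The two coindexed NPs are *Tariq₁* and *himself₁*.
*himself₁* is an anaphor; its binding domain is the possessed DP, whose subject is Tariq₁. *Tariq₁* c-commands it within that domain and shares its index, so Principle A is satisfied.
*Tariq₁* is an R-expression; *himself₁* does not c-command it, and no other NP shares its index, so Principle C is satisfied.
All principles are respected.

grammatical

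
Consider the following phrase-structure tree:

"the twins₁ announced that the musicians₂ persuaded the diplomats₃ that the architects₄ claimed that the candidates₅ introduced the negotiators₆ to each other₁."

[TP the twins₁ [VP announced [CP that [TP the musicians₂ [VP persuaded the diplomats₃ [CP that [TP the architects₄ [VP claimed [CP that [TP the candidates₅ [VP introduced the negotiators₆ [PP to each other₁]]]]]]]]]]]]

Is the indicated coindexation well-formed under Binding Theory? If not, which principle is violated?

Principle A

The two coindexed NPs are *the twins₁* and *each other₁*.
*each other₁* is an anaphor. Principle A requires it to be bound within its binding domain — the embedded TP, whose subject is the candidates₅.
Within that domain it is c-commanded by *the candidates₅*, *the negotiators₆*, none of which share its index.
*the twins₁* does c-command the anaphor, but from outside its binding domain.
The anaphor is unbound in its domain → Principle A violation.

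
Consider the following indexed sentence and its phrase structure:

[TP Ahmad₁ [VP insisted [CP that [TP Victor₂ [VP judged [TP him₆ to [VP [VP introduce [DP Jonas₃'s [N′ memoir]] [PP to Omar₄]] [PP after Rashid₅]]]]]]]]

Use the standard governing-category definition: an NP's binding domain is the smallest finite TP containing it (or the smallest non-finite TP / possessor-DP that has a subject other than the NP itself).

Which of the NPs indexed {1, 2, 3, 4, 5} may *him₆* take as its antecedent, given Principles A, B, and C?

*him* is a pronoun, so Principle B applies: it must be free in its binding domain.
Binding domain of *him₆*: the embedded TP, whose subject is Victor₂.
*Ahmad₁* c-commands the pronoun but from outside its binding domain, and is not c-commanded by it → coindexation permitted.
*Victor₂* c-commands the pronoun within its binding domain → coindexation would violate Principle B.
*Jonas₃*: the pronoun c-commands this R-expression → coindexation would violate Principle C on *Jonas₃*.
*Omar₄*: the pronoun c-commands this R-expression → coindexation would violate Principle C on *Omar₄*.
*Rashid₅*: the pronoun c-commands this R-expression → coindexation would violate Principle C on *Rashid₅*.

{1}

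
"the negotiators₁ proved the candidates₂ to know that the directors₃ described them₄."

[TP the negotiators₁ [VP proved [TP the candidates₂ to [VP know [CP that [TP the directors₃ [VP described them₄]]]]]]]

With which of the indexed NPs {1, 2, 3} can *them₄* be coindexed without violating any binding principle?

*them* is a pronoun, so Principle B applies: it must be free in its binding domain.
Binding domain of *them₄*: the embedded TP, whose subject is the directors₃.
*the negotiators₁* c-commands the pronoun but from outside its binding domain, and is not c-commanded by it → coindexation permitted.
*the candidates₂* c-commands the pronoun but from outside its binding domain, and is not c-commanded by it → coindexation permitted.
*the directors₃* c-commands the pronoun within its binding domain → coindexation would violate Principle B.

{1, 2}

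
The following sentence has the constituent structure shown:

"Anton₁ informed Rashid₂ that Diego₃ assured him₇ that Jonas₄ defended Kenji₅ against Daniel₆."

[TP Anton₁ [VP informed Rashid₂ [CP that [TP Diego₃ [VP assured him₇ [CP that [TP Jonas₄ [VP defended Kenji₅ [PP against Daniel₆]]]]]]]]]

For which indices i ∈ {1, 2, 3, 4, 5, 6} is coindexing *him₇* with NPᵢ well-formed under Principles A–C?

*him* is a pronoun, so Principle B applies: it must be free in its binding domain.
Binding domain of *him₇*: the embedded TP, whose subject is Diego₃.
*Anton₁* c-commands the pronoun but from outside its binding domain, and is not c-commanded by it → coindexation permitted.
*Rashid₂* c-commands the pronoun but from outside its binding domain, and is not c-commanded by it → coindexation permitted.
*Diego₃* c-commands the pronoun within its binding domain → coindexation would violate Principle B.
*Jonas₄*: the pronoun c-commands this R-expression → coindexation would violate Principle C on *Jonas₄*.
*Kenji₅*: the pronoun c-commands this R-expression → coindexation would violate Principle C on *Kenji₅*.
*Daniel₆*: the pronoun c-commands this R-expression → coindexation would violate Principle C on *Daniel₆*.

{1, 2}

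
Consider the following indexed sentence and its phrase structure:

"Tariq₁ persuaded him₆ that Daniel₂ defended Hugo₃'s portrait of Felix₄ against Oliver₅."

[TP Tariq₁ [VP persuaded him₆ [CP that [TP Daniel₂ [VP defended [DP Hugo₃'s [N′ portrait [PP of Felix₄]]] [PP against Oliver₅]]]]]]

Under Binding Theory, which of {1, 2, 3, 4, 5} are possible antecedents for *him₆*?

*him* is a pronoun, so Principle B applies: it must be free in its binding domain.
Binding domain of *him₆*: the matrix TP, whose subject is Tariq₁.
*Tariq₁* c-commands the pronoun within its binding domain → coindexation would violate Principle B.
*Daniel₂*: the pronoun c-commands this R-expression → coindexation would violate Principle C on *Daniel₂*.
*Hugo₃*: the pronoun c-commands this R-expression → coindexation would violate Principle C on *Hugo₃*.
*Felix₄*: the pronoun c-commands this R-expression → coindexation would violate Principle C on *Felix₄*.
*Oliver₅*: the pronoun c-commands this R-expression → coindexation would violate Principle C on *Oliver₅*.

none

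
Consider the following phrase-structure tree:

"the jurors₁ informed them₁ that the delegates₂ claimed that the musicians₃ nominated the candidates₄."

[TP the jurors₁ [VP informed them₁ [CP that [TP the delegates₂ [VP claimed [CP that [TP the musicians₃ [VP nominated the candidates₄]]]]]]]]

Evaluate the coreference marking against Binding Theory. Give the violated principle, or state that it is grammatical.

The two coindexed NPs are *the jurors₁* and *them₁*.
*them₁* is a pronoun. Its binding domain is the matrix TP, whose subject is the jurors₁.
*the jurors₁* c-commands it within that domain and carries the same index.
The pronoun is locally bound → Principle B violation.

Principle B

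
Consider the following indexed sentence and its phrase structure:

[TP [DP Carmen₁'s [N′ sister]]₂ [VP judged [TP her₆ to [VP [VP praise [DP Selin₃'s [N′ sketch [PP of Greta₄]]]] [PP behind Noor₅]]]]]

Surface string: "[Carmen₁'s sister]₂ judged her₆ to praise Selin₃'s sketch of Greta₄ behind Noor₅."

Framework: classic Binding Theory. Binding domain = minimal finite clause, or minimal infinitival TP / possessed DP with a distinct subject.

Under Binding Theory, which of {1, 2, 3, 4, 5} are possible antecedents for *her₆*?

*her* is a pronoun, so Principle B applies: it must be free in its binding domain.
Binding domain of *her₆*: the matrix TP, whose subject is [Carmen₁'s sister]₂.
*Carmen₁* and the pronoun do not c-command one another → neither Principle B nor Principle C is at stake; coindexation permitted.
*[Carmen₁'s sister]₂* c-commands the pronoun within its binding domain → coindexation would violate Principle B.
*Selin₃*: the pronoun c-commands this R-expression → coindexation would violate Principle C on *Selin₃*.
*Greta₄*: the pronoun c-commands this R-expression → coindexation would violate Principle C on *Greta₄*.
*Noor₅*: the pronoun c-commands this R-expression → coindexation would violate Principle C on *Noor₅*.

{1}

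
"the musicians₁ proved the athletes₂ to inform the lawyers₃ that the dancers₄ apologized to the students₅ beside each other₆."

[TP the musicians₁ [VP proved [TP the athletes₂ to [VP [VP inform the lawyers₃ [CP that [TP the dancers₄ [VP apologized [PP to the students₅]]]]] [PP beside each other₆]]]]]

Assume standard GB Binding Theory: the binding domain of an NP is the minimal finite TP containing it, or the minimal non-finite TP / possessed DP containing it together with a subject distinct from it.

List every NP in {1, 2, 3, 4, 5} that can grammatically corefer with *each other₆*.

{2}

*each other* is an anaphor, so Principle A applies: it must be bound in its binding domain.
Binding domain of *each other₆*: the embedded TP, whose subject is the athletes₂.
*the musicians₁* c-commands the anaphor but is outside its binding domain → cannot satisfy Principle A.
*the athletes₂* c-commands the anaphor within its binding domain → licit binder.
*the lawyers₃* does not c-command the anaphor → cannot bind it.
*the dancers₄* does not c-command the anaphor → cannot bind it.
*the students₅* does not c-command the anaphor → cannot bind it.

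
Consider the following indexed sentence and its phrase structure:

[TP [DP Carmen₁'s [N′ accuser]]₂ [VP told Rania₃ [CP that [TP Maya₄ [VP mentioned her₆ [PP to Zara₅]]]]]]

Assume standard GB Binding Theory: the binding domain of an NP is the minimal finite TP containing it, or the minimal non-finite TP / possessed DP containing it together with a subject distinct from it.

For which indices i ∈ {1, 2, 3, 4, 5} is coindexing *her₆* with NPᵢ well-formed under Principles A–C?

{1, 2, 3}

*her* is a pronoun, so Principle B applies: it must be free in its binding domain.
Binding domain of *her₆*: the embedded TP, whose subject is Maya₄.
*Carmen₁* and the pronoun do not c-command one another → neither Principle B nor Principle C is at stake; coindexation permitted.
*[Carmen₁'s accuser]₂* c-commands the pronoun but from outside its binding domain, and is not c-commanded by it → coindexation permitted.
*Rania₃* c-commands the pronoun but from outside its binding domain, and is not c-commanded by it → coindexation permitted.
*Maya₄* c-commands the pronoun within its binding domain → coindexation would violate Principle B.
*Zara₅*: the pronoun c-commands this R-expression → coindexation would violate Principle C on *Zara₅*.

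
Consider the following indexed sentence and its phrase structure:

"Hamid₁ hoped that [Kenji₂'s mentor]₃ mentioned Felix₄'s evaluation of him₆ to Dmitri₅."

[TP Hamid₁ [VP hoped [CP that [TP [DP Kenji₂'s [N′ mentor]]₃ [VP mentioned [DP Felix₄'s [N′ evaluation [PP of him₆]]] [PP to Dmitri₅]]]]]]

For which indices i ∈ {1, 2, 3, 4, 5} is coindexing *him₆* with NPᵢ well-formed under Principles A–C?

*him* is a pronoun, so Principle B applies: it must be free in its binding domain.
Binding domain of *him₆*: the possessed DP, whose subject is Felix₄.
*Hamid₁* c-commands the pronoun but from outside its binding domain, and is not c-commanded by it → coindexation permitted.
*Kenji₂* and the pronoun do not c-command one another → neither Principle B nor Principle C is at stake; coindexation permitted.
*[Kenji₂'s mentor]₃* c-commands the pronoun but from outside its binding domain, and is not c-commanded by it → coindexation permitted.
*Felix₄* c-commands the pronoun within its binding domain → coindexation would violate Principle B.
*Dmitri₅* and the pronoun do not c-command one another → neither Principle B nor Principle C is at stake; coindexation permitted.

{1, 2, 3, 5}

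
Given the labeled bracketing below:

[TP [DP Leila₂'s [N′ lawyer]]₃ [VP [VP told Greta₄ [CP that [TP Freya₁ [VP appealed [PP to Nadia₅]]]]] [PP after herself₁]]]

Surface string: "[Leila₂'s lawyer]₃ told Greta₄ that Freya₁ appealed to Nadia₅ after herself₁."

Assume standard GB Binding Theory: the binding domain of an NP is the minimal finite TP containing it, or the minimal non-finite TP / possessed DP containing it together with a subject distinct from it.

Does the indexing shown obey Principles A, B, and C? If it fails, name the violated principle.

Principle A

The two coindexed NPs are *Freya₁* and *herself₁*.
*herself₁* is an anaphor. Principle A requires it to be bound within its binding domain — the matrix TP, whose subject is [Leila₂'s lawyer]₃.
Within that domain it is c-commanded by *[Leila₂'s lawyer]₃*, which does not share its index.
*Freya₁* does not c-command the anaphor at all.
The anaphor is unbound in its domain → Principle A violation.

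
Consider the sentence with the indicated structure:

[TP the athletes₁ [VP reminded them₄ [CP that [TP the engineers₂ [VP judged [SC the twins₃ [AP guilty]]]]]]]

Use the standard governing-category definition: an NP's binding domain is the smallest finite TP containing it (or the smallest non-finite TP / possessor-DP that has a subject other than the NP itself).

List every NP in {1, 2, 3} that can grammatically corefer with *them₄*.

none

*them* is a pronoun, so Principle B applies: it must be free in its binding domain.
Binding domain of *them₄*: the matrix TP, whose subject is the athletes₁.
*the athletes₁* c-commands the pronoun within its binding domain → coindexation would violate Principle B.
*the engineers₂*: the pronoun c-commands this R-expression → coindexation would violate Principle C on *the engineers₂*.
*the twins₃*: the pronoun c-commands this R-expression → coindexation would violate Principle C on *the twins₃*.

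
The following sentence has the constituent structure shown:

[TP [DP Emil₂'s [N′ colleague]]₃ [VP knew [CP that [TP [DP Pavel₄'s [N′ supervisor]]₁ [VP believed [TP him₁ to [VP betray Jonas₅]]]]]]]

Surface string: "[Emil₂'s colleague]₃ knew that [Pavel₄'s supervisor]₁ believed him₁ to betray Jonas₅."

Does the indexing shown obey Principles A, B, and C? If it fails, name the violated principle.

Principle B

The two coindexed NPs are *[Pavel₄'s supervisor]₁* and *him₁*.
*him₁* is a pronoun. Its binding domain is the embedded TP, whose subject is [Pavel₄'s supervisor]₁.
*[Pavel₄'s supervisor]₁* c-commands it within that domain and carries the same index.
The pronoun is locally bound → Principle B violation.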